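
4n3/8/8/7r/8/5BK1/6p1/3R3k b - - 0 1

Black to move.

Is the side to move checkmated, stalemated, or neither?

checkmate

Black to move; black king on h1.
In check: yes, from the white rook on d1.
King squares — g1: attacked by Rd1; g2: own pawn; h2: attacked by Kg3.
Legal moves for Black: none.
In check with no legal moves → checkmate.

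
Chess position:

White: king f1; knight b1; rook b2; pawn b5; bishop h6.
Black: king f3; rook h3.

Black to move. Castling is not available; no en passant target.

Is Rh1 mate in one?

After Rh1: white king on f1; in check: yes, from the black rook on h1.
King squares — e1: attacked by Rh1; g1: attacked by Rh1; e2: attacked by Kf3; f2: attacked by Kf3; g2: attacked by Kf3.
White has no legal moves → checkmate.

yes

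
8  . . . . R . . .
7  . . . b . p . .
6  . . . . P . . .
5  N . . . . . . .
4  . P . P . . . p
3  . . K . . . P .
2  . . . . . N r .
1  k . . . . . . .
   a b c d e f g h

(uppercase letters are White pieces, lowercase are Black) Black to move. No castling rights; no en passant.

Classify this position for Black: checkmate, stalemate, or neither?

Black to move; black king on a1.
In check: no.
Legal moves for Black: Bxe8, Bc8, Bxe6, Bc6, Bb5, Ba4, Rxg3+, Rh2, Rxf2, Rg1, Ka2, Kb1, fxe6, hxg3, f6, h3, f5.
Black has 17 legal moves and is not in check → neither.

neither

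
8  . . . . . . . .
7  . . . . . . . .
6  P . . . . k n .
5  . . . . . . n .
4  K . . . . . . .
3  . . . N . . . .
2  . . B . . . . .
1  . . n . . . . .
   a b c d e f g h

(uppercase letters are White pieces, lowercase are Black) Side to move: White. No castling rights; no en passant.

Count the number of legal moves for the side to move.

White to move; king on a4.
In check: no.
Legal moves: Kb5, Ka5, Kb4, Ka3, Ne5, Nc5, Nf4, Nb4, Nf2, Nb2, Ne1, Nxc1, Bb3, Bd1, Bb1, a7.
Count: 16.

16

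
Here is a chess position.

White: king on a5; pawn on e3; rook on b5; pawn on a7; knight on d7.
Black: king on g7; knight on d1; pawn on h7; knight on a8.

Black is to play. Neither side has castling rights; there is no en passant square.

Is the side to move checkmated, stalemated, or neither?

Black to move; black king on g7.
In check: no.
Legal moves for Black: Nc7, Nb6, Kh8, Kg8, Kf7, Kh6, Kg6, Nxe3, Nc3, Nf2, Nb2, h6, h5.
Black has 13 legal moves and is not in check → neither.

neither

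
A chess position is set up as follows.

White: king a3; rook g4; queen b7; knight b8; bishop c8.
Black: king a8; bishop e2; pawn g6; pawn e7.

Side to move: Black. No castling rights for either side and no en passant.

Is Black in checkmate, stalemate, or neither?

Black to move; black king on a8.
In check: yes, from the white queen on b7.
King squares — a7: attacked by Qb7; b7: attacked by Bc8; b8: attacked by Qb7.
Legal moves for Black: none.
In check with no legal moves → checkmate.

checkmate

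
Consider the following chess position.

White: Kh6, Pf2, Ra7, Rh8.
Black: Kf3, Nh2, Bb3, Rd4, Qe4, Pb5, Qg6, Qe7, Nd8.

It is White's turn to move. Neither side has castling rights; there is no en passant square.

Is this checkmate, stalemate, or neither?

checkmate

White to move; white king on h6.
In check: yes, from the black queen on g6.
King squares — g5: attacked by Qg6; h5: attacked by Qg6; g6: attacked by Qe4; g7: attacked by Qg6; h7: attacked by Qg6.
Legal moves for White: none.
In check with no legal moves → checkmate.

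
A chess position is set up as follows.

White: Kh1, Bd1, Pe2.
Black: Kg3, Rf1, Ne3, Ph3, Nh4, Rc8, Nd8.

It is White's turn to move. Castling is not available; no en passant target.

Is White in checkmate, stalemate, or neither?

White to move; white king on h1.
In check: yes, from the black rook on f1.
King squares — g1: attacked by Rf1; g2: attacked by Ne3; h2: attacked by Kg3.
Legal moves for White: none.
In check with no legal moves → checkmate.

checkmate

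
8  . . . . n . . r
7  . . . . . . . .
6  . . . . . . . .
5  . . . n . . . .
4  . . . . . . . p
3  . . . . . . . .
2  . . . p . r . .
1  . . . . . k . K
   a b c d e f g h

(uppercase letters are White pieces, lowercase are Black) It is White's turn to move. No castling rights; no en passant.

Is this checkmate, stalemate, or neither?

White to move; white king on h1.
In check: no.
King squares — g1: attacked by Kf1; g2: attacked by Kf1; h2: attacked by Rf2.
Legal moves for White: none.
Not in check and no legal moves → stalemate.

stalemate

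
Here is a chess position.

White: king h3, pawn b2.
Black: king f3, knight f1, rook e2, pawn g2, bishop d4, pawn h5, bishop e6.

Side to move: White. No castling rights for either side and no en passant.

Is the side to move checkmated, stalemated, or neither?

neither

White to move; white king on h3.
In check: yes, from the black bishop on e6.
King squares — g2: attacked by Re2; h2: attacked by Nf1; g3: attacked by Nf1; g4: attacked by Kf3; h4: available.
Legal moves for White: Kh4.
White is in check but has 1 legal move → neither.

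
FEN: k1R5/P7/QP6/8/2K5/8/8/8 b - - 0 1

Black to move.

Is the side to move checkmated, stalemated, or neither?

Black to move; black king on a8.
In check: yes, from the white rook on c8.
King squares — a7: attacked by Qa6; b7: attacked by Qa6; b8: attacked by Pa7.
Legal moves for Black: none.
In check with no legal moves → checkmate.

checkmate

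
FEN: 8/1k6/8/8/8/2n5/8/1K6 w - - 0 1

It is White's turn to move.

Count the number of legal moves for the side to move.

4

White to move; king on b1.
In check: yes, from the black knight on c3.
Legal moves: Kc2, Kb2, Kc1, Ka1.
Count: 4.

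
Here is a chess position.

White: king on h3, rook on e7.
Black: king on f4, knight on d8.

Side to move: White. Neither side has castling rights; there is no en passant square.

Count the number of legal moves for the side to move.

White to move; king on h3.
In check: no.
Legal moves: Re8, Rh7, Rg7, Rf7+, Rd7, Rc7, Rb7, Ra7, Re6, Re5, Re4+, Re3, Re2, Re1, Kh4, Kh2, Kg2.
Count: 17.

17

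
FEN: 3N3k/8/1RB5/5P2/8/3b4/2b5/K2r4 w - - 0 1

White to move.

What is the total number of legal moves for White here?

3

White to move; king on a1.
In check: yes, from the black rook on d1.
Legal moves: Kb2, Ka2, Rb1.
Count: 3.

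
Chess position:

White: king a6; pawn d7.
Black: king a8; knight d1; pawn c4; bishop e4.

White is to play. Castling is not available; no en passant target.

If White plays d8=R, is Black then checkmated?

yes

After d8=R: black king on a8; in check: yes, from the white rook on d8.
King squares — a7: attacked by Ka6; b7: attacked by Ka6; b8: attacked by Rd8.
Black has no legal moves → checkmate.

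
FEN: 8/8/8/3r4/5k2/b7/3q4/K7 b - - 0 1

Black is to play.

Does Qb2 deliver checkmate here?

After Qb2: white king on a1; in check: yes, from the black queen on b2.
King squares — b1: attacked by Qb2; a2: attacked by Qb2; b2: attacked by Ba3.
White has no legal moves → checkmate.

yes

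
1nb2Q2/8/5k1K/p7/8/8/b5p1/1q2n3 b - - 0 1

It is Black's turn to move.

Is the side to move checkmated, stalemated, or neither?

Black to move; black king on f6.
In check: yes, from the white queen on f8.
Legal moves for Black: Ke6, Ke5, Bf7.
Black is in check but has 3 legal moves → neither.

neither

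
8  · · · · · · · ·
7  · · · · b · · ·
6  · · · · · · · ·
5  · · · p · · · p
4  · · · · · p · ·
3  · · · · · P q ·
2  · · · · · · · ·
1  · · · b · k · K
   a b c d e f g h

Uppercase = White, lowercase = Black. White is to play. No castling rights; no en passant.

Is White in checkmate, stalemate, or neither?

stalemate

White to move; white king on h1.
In check: no.
King squares — g1: attacked by Kf1; g2: attacked by Kf1; h2: attacked by Qg3.
Legal moves for White: none.
Not in check and no legal moves → stalemate.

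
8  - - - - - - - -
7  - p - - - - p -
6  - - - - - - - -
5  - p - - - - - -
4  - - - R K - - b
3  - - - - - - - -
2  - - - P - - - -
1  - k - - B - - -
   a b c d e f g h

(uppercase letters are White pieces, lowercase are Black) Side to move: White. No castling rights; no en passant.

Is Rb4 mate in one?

After Rb4: black king on b1; in check: yes, from the white rook on b4.
Black has 4 legal replies: Kc2, Ka2, Kc1, Ka1.
In check but a legal move exists → not checkmate.

no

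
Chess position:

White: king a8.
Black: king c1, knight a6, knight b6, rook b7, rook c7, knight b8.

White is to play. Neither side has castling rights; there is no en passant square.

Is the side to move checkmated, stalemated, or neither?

White to move; white king on a8.
In check: yes, from the black knight on b6.
King squares — a7: attacked by Rb7; b7: attacked by Rc7; b8: attacked by Na6.
Legal moves for White: none.
In check with no legal moves → checkmate.

checkmate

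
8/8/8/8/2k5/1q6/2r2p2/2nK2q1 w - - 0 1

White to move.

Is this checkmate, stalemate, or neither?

White to move; white king on d1.
In check: yes, from the black queen on g1.
King squares — c1: attacked by Qg1; e1: attacked by Qg1; c2: attacked by Qb3; d2: attacked by Rc2; e2: attacked by Nc1.
Legal moves for White: none.
In check with no legal moves → checkmate.

checkmate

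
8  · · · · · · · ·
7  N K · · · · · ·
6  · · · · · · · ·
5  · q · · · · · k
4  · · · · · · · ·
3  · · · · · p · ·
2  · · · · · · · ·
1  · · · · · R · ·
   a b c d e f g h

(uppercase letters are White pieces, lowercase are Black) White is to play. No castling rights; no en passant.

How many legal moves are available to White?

4

White to move; king on b7.
In check: yes, from the black queen on b5.
Legal moves: Kc8, Ka8, Kc7, Nxb5.
Count: 4.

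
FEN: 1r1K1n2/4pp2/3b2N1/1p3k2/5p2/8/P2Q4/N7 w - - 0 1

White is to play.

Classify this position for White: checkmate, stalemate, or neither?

White to move; white king on d8.
In check: yes, from the black rook on b8.
King squares — c7: attacked by Bd6; d7: attacked by Nf8; e7: attacked by Bd6; c8: attacked by Rb8; e8: attacked by Rb8.
Legal moves for White: none.
In check with no legal moves → checkmate.

checkmate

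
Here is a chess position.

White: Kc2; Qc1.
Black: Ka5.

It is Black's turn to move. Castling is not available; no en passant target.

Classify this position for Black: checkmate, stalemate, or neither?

Black to move; black king on a5.
In check: no.
Legal moves for Black: Kb6, Ka6, Kb5, Kb4, Ka4.
Black has 5 legal moves and is not in check → neither.

neither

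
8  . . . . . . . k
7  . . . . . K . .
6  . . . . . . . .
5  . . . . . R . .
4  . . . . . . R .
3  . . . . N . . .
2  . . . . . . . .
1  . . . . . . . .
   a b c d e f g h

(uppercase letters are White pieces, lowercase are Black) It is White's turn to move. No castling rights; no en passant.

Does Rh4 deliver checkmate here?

After Rh4: black king on h8; in check: yes, from the white rook on h4.
King squares — g7: attacked by Kf7; h7: attacked by Rh4; g8: attacked by Kf7.
Black has no legal moves → checkmate.

yes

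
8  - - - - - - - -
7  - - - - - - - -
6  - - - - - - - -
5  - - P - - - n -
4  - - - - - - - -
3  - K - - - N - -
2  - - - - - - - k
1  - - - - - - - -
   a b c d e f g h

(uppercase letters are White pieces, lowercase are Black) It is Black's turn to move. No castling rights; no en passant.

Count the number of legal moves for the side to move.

5

Black to move; king on h2.
In check: yes, from the white knight on f3.
Legal moves: Kh3, Kg3, Kg2, Kh1, Nxf3.
Count: 5.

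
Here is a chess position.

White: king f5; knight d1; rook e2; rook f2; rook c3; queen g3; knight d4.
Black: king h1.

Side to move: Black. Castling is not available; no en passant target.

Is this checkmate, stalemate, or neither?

stalemate

Black to move; black king on h1.
In check: no.
King squares — g1: attacked by Qg3; g2: attacked by Rf2; h2: attacked by Rf2.
Legal moves for Black: none.
Not in check and no legal moves → stalemate.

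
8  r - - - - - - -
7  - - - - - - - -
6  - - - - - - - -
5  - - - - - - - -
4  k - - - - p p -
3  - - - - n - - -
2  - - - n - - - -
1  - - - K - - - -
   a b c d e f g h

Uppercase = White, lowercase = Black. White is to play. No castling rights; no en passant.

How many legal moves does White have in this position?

White to move; king on d1.
In check: yes, from the black knight on e3.
Legal moves: Ke2, Kxd2, Ke1, Kc1.
Count: 4.

4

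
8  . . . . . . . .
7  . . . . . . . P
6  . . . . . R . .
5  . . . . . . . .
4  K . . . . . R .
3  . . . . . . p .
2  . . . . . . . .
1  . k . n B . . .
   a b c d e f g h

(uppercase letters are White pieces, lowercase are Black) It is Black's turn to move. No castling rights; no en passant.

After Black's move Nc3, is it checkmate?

no

After Nc3: white king on a4; in check: yes, from the black knight on c3.
White has 5 legal replies: Ka5, Kb4, Kb3, Ka3, Bxc3.
In check but a legal move exists → not checkmate.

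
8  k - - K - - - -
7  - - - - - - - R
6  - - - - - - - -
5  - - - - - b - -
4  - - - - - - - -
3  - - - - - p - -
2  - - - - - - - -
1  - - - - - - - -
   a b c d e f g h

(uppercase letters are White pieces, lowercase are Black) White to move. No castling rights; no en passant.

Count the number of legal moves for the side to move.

17

White to move; king on d8.
In check: no.
Legal moves: Ke8, Ke7, Kc7, Rh8, Rg7, Rf7, Re7, Rd7, Rc7, Rb7, Ra7+, Rh6, Rh5, Rh4, Rh3, Rh2, Rh1.
Count: 17.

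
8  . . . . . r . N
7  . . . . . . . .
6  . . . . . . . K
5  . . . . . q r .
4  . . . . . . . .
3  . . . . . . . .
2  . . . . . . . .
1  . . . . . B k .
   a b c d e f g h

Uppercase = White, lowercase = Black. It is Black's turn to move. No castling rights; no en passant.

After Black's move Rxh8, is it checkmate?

After Rxh8: white king on h6; in check: yes, from the black rook on h8.
King squares — g5: attacked by Qf5; h5: attacked by Rg5; g6: attacked by Qf5; g7: attacked by Rg5; h7: attacked by Qf5.
White has no legal moves → checkmate.

yes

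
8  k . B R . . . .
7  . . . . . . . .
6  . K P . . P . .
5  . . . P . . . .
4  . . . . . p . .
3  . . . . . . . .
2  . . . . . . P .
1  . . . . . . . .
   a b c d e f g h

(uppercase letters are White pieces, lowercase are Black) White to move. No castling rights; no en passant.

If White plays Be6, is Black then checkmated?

After Be6: black king on a8; in check: yes, from the white rook on d8.
King squares — a7: attacked by Kb6; b7: attacked by Kb6; b8: attacked by Rd8.
Black has no legal moves → checkmate.

yes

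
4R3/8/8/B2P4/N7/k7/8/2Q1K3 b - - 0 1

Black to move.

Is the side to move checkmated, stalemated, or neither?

Black to move; black king on a3.
In check: yes, from the white queen on c1.
King squares — a2: available; b2: attacked by Qc1; b3: available; a4: available; b4: attacked by Ba5.
Legal moves for Black: Kxa4, Kb3, Ka2.
Black is in check but has 3 legal moves → neither.

neither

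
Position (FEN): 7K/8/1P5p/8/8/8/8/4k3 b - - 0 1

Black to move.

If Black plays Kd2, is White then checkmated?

no

After Kd2: white king on h8; in check: no.
White is not in check, so this cannot be checkmate.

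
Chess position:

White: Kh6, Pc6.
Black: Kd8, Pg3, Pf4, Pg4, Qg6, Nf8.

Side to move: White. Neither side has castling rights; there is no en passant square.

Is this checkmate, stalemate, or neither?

checkmate

White to move; white king on h6.
In check: yes, from the black queen on g6.
King squares — g5: attacked by Qg6; h5: attacked by Qg6; g6: attacked by Nf8; g7: attacked by Qg6; h7: attacked by Qg6.
Legal moves for White: none.
In check with no legal moves → checkmate.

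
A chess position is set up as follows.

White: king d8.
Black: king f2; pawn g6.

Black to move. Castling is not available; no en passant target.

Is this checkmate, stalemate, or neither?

neither

Black to move; black king on f2.
In check: no.
Legal moves for Black: Kg3, Kf3, Ke3, Kg2, Ke2, Kg1, Kf1, Ke1, g5.
Black has 9 legal moves and is not in check → neither.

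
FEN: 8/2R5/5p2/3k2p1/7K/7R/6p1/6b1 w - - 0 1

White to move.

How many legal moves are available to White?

White to move; king on h4.
In check: yes, from the black pawn on g5.
Legal moves: Kh5, Kg4, Kg3.
Count: 3.

3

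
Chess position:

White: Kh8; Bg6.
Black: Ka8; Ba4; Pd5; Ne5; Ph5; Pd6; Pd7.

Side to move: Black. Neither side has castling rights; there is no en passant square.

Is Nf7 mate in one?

After Nf7: white king on h8; in check: yes, from the black knight on f7.
White has 4 legal replies: Kg8, Kh7, Kg7, Bxf7.
In check but a legal move exists → not checkmate.

no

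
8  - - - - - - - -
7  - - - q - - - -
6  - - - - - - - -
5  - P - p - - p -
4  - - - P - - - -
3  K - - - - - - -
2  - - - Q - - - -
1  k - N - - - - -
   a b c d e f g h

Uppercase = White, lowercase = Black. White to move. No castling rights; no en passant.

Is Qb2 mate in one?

After Qb2: black king on a1; in check: yes, from the white queen on b2.
King squares — b1: attacked by Qb2; a2: attacked by Nc1; b2: attacked by Ka3.
Black has no legal moves → checkmate.

yes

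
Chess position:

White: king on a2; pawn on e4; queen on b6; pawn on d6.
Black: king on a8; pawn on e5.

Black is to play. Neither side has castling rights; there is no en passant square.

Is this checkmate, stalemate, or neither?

stalemate

Black to move; black king on a8.
In check: no.
King squares — a7: attacked by Qb6; b7: attacked by Qb6; b8: attacked by Qb6.
Legal moves for Black: none.
Not in check and no legal moves → stalemate.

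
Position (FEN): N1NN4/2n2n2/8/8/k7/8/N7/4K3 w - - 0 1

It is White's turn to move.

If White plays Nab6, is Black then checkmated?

no

After Nab6: black king on a4; in check: yes, from the white knight on b6.
Black has 4 legal replies: Kb5, Ka5, Kb3, Ka3.
In check but a legal move exists → not checkmate.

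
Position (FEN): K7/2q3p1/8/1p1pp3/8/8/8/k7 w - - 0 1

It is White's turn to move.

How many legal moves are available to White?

0

White to move; king on a8.
In check: no.
Legal moves: none.
Count: 0.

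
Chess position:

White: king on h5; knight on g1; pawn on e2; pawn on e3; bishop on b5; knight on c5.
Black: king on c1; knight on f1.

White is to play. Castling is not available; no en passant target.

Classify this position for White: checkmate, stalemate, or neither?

neither

White to move; white king on h5.
In check: no.
Legal moves for White include: Kh6, Kg6, Kg5, Kh4, Kg4, Nd7, Nb7, Ne6, Na6, Ne4, Na4, Nd3+, Nb3+, Be8, Bd7, Bc6, Ba6, Bc4, ... (list truncated; more exist).
White has legal moves and is not in check → neither.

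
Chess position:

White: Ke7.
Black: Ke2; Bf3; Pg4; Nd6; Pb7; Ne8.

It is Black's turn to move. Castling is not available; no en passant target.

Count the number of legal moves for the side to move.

24

Black to move; king on e2.
In check: no.
Legal moves: Ng7, Nc7, Nf6, Nc8+, Nf7, Nf5+, Nb5, Ne4, Nc4, Bc6, Bd5, Be4, Bg2, Bh1, Ke3, Kd3, Kf2, Kd2, Kf1, Ke1, Kd1, b6, g3, b5.
Count: 24.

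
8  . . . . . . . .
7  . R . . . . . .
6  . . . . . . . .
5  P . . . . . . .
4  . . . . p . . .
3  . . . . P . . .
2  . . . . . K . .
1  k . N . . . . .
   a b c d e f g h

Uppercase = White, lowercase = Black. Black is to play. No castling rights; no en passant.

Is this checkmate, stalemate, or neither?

stalemate

Black to move; black king on a1.
In check: no.
King squares — b1: attacked by Rb7; a2: attacked by Nc1; b2: attacked by Rb7.
Legal moves for Black: none.
Not in check and no legal moves → stalemate.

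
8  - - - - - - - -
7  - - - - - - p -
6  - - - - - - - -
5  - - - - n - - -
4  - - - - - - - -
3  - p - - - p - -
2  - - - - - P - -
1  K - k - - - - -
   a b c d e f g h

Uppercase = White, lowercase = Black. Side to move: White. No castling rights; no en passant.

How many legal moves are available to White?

White to move; king on a1.
In check: no.
Legal moves: none.
Count: 0.

0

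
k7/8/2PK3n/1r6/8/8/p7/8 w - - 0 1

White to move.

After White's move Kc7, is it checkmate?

no

After Kc7: black king on a8; in check: no.
Black is not in check, so this cannot be checkmate.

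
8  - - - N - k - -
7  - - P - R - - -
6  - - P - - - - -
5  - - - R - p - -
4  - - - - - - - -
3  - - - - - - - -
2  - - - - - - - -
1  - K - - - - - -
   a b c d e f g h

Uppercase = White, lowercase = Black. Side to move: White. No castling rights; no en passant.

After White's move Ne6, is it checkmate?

After Ne6: black king on f8; in check: yes, from the white knight on e6.
Black has 2 legal replies: Kg8, Kxe7.
In check but a legal move exists → not checkmate.

no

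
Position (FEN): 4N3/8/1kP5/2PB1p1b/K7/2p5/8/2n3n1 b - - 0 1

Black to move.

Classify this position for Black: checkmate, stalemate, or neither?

Black to move; black king on b6.
In check: yes, from the white pawn on c5.
Legal moves for Black: Ka7, Ka6, Kxc5.
Black is in check but has 3 legal moves → neither.

neither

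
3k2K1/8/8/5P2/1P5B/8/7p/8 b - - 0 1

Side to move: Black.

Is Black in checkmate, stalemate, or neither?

neither

Black to move; black king on d8.
In check: yes, from the white bishop on h4.
Legal moves for Black: Ke8, Kc8, Kd7, Kc7.
Black is in check but has 4 legal moves → neither.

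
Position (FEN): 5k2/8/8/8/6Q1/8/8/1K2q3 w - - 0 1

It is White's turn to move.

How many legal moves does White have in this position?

4

White to move; king on b1.
In check: yes, from the black queen on e1.
Legal moves: Kc2, Kb2, Ka2, Qd1.
Count: 4.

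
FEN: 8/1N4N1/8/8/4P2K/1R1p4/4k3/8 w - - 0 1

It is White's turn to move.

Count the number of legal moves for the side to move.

22

White to move; king on h4.
In check: no.
Legal moves: Ne8, Ne6, Nh5, Nf5, Nd8, Nd6, Nc5, Na5, Kh5, Kg5, Kg4, Kh3, Kg3, Rb6, Rb5, Rb4, Rxd3, Rc3, Ra3, Rb2+, Rb1, e5.
Count: 22.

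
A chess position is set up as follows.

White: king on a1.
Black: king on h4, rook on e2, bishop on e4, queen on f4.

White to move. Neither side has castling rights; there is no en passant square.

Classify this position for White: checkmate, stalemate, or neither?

White to move; white king on a1.
In check: no.
King squares — b1: attacked by Be4; a2: attacked by Re2; b2: attacked by Re2.
Legal moves for White: none.
Not in check and no legal moves → stalemate.

stalemate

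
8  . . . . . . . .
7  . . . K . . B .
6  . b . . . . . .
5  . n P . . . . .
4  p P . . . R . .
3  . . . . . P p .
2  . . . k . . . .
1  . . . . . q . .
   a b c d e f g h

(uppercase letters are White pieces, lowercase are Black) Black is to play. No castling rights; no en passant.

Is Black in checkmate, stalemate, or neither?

neither

Black to move; black king on d2.
In check: no.
Legal moves for Black include: Bd8, Bc7, Ba7, Bxc5, Ba5, Nc7, Na7, Nd6, Nd4, Nc3, Na3, Ke3, Kd3, Ke2, Kc2, Ke1, Kd1, Kc1, ... (list truncated; more exist).
Black has legal moves and is not in check → neither.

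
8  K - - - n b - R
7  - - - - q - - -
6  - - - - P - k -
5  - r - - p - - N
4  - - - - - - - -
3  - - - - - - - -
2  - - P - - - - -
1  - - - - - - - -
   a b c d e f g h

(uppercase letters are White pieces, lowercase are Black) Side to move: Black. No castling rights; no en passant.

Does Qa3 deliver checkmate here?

yes

After Qa3: white king on a8; in check: yes, from the black queen on a3.
King squares — a7: attacked by Qa3; b7: attacked by Rb5; b8: attacked by Rb5.
White has no legal moves → checkmate.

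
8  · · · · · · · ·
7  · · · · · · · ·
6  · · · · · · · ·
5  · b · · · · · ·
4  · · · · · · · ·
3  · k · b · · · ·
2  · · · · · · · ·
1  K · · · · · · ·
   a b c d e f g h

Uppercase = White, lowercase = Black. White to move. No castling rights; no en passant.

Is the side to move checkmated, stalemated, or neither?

White to move; white king on a1.
In check: no.
King squares — b1: attacked by Bd3; a2: attacked by Kb3; b2: attacked by Kb3.
Legal moves for White: none.
Not in check and no legal moves → stalemate.

stalemate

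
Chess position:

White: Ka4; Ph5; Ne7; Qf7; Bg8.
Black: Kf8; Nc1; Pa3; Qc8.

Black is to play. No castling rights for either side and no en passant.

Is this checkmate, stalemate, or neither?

Black to move; black king on f8.
In check: yes, from the white queen on f7.
King squares — e7: attacked by Qf7; f7: attacked by Bg8; g7: attacked by Qf7; e8: attacked by Qf7; g8: attacked by Ne7.
Legal moves for Black: none.
In check with no legal moves → checkmate.

checkmate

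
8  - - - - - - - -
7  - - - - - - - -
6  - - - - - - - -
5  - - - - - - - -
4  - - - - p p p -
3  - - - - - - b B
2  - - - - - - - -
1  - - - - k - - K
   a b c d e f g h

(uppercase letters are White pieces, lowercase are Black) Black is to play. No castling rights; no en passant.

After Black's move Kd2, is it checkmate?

no

After Kd2: white king on h1; in check: no.
White is not in check, so this cannot be checkmate.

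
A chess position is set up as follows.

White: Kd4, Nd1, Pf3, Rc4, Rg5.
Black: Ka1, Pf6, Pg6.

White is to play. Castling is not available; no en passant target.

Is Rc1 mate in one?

no

After Rc1: black king on a1; in check: yes, from the white rook on c1.
Black has 1 legal reply: Ka2.
In check but a legal move exists → not checkmate.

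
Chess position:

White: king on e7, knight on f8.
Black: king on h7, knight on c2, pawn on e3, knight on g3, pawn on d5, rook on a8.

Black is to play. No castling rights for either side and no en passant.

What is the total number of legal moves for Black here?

5

Black to move; king on h7.
In check: yes, from the white knight on f8.
Legal moves: Kh8, Kg8, Kg7, Kh6, Rxf8.
Count: 5.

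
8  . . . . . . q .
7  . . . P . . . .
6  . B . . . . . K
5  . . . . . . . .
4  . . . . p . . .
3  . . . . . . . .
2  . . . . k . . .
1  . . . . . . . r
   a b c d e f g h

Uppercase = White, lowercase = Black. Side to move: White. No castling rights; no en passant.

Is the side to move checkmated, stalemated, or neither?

checkmate

White to move; white king on h6.
In check: yes, from the black rook on h1.
King squares — g5: attacked by Qg8; h5: attacked by Rh1; g6: attacked by Qg8; g7: attacked by Qg8; h7: attacked by Rh1.
Legal moves for White: none.
In check with no legal moves → checkmate.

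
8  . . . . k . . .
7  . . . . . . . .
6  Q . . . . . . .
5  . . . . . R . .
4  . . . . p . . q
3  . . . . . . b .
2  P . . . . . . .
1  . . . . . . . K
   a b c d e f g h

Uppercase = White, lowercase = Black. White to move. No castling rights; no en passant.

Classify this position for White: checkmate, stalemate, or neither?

White to move; white king on h1.
In check: yes, from the black queen on h4.
King squares — g1: available; g2: available; h2: attacked by Bg3.
Legal moves for White: Kg2, Kg1.
White is in check but has 2 legal moves → neither.

neither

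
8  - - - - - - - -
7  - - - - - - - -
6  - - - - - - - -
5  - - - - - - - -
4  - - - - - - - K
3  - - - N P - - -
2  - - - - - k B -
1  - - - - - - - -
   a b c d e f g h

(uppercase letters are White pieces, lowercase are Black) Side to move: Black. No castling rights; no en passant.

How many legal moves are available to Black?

Black to move; king on f2.
In check: yes, from the white knight on d3.
Legal moves: Kxe3, Kxg2, Ke2, Kg1.
Count: 4.

4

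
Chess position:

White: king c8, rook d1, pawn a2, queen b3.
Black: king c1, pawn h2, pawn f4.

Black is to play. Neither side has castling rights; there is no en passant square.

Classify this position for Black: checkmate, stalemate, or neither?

checkmate

Black to move; black king on c1.
In check: yes, from the white rook on d1.
King squares — b1: attacked by Rd1; d1: attacked by Qb3; b2: attacked by Qb3; c2: attacked by Qb3; d2: attacked by Rd1.
Legal moves for Black: none.
In check with no legal moves → checkmate.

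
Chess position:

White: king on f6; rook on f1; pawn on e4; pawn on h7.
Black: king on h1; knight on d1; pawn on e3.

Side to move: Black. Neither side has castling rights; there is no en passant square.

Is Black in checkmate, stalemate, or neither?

Black to move; black king on h1.
In check: yes, from the white rook on f1.
King squares — g1: attacked by Rf1; g2: available; h2: available.
Legal moves for Black: Kh2, Kg2.
Black is in check but has 2 legal moves → neither.

neither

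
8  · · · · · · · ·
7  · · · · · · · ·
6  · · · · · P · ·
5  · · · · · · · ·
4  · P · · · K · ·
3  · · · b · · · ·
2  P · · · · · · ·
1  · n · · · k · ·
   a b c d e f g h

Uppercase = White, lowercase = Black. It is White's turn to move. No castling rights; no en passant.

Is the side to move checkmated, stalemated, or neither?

neither

White to move; white king on f4.
In check: no.
Legal moves for White: Kg5, Ke5, Kg4, Kg3, Kf3, Ke3, f7, b5, a3, a4.
White has 10 legal moves and is not in check → neither.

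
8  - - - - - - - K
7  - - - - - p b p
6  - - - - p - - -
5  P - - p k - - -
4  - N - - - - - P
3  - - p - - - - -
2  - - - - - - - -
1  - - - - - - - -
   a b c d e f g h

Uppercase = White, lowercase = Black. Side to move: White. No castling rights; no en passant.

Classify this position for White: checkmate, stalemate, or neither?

neither

White to move; white king on h8.
In check: yes, from the black bishop on g7.
King squares — g7: available; h7: available; g8: available.
Legal moves for White: Kg8, Kxh7, Kxg7.
White is in check but has 3 legal moves → neither.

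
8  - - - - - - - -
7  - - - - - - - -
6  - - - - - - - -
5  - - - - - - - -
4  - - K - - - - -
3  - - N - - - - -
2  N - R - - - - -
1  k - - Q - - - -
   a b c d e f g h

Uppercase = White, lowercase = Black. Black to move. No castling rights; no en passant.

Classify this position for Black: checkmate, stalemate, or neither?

checkmate

Black to move; black king on a1.
In check: yes, from the white queen on d1.
King squares — b1: attacked by Qd1; a2: attacked by Rc2; b2: attacked by Rc2.
Legal moves for Black: none.
In check with no legal moves → checkmate.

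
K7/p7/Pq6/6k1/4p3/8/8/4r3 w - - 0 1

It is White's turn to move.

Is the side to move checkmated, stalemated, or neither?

stalemate

White to move; white king on a8.
In check: no.
King squares — a7: attacked by Qb6; b7: attacked by Qb6; b8: attacked by Qb6.
Legal moves for White: none.
Not in check and no legal moves → stalemate.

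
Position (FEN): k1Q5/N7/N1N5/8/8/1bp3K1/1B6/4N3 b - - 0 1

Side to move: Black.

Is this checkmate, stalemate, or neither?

checkmate

Black to move; black king on a8.
In check: yes, from the white queen on c8.
King squares — a7: attacked by Nc6; b7: attacked by Qc8; b8: attacked by Na6.
Legal moves for Black: none.
In check with no legal moves → checkmate.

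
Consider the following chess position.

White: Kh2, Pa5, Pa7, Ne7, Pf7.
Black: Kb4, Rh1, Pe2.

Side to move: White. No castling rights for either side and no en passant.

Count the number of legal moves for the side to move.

3

White to move; king on h2.
In check: yes, from the black rook on h1.
Legal moves: Kg3, Kg2, Kxh1.
Count: 3.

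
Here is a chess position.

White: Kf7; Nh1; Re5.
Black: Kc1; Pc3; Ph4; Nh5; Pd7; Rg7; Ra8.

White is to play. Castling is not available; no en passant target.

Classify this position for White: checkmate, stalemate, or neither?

checkmate

White to move; white king on f7.
In check: yes, from the black rook on g7.
King squares — e6: attacked by Pd7; f6: attacked by Nh5; g6: attacked by Rg7; e7: attacked by Rg7; g7: attacked by Nh5; e8: attacked by Ra8; f8: attacked by Ra8; g8: attacked by Rg7.
Legal moves for White: none.
In check with no legal moves → checkmate.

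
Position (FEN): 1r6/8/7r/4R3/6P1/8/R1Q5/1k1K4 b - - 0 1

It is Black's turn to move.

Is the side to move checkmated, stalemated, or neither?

Black to move; black king on b1.
In check: yes, from the white queen on c2.
King squares — a1: attacked by Ra2; c1: attacked by Kd1; a2: attacked by Qc2; b2: attacked by Ra2; c2: attacked by Kd1.
Legal moves for Black: none.
In check with no legal moves → checkmate.

checkmate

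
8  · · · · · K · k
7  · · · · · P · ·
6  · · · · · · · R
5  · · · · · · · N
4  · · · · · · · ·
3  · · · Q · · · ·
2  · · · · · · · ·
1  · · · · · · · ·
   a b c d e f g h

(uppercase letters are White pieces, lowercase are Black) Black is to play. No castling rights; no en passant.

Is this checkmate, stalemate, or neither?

checkmate

Black to move; black king on h8.
In check: yes, from the white rook on h6.
King squares — g7: attacked by Nh5; h7: attacked by Qd3; g8: attacked by Pf7.
Legal moves for Black: none.
In check with no legal moves → checkmate.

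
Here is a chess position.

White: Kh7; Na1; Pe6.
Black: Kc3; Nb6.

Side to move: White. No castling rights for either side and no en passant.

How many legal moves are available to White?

8

White to move; king on h7.
In check: no.
Legal moves: Kh8, Kg8, Kg7, Kh6, Kg6, Nb3, Nc2, e7.
Count: 8.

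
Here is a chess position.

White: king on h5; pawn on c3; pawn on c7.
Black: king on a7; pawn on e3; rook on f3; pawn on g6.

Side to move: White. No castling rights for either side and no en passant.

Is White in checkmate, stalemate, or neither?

neither

White to move; white king on h5.
In check: yes, from the black pawn on g6.
King squares — g4: available; h4: available; g5: available; g6: available; h6: available.
Legal moves for White: Kh6, Kxg6, Kg5, Kh4, Kg4.
White is in check but has 5 legal moves → neither.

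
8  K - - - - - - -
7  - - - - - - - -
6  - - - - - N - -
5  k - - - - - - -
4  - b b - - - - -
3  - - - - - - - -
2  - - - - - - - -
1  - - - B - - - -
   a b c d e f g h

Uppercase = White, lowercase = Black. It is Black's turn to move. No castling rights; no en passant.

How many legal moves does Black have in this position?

Black to move; king on a5.
In check: no.
Legal moves: Kb6, Ka6, Kb5, Bg8, Bf7, Be6, Ba6, Bd5+, Bb5, Bd3, Bb3, Be2, Ba2, Bf1, Bf8, Be7, Bd6, Bc5, Bc3, Ba3, Bd2, Be1.
Count: 22.

22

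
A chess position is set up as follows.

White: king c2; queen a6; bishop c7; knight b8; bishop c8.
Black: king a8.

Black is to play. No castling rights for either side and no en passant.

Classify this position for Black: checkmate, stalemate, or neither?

checkmate

Black to move; black king on a8.
In check: yes, from the white queen on a6.
King squares — a7: attacked by Qa6; b7: attacked by Qa6; b8: attacked by Bc7.
Legal moves for Black: none.
In check with no legal moves → checkmate.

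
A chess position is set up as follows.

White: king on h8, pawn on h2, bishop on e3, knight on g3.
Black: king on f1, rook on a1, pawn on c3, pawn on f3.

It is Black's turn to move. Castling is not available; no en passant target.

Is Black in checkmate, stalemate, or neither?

neither

Black to move; black king on f1.
In check: yes, from the white knight on g3.
Legal moves for Black: Kg2, Ke1.
Black is in check but has 2 legal moves → neither.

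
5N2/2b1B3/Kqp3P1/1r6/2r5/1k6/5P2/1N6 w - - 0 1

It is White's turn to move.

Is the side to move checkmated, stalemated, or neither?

checkmate

White to move; white king on a6.
In check: yes, from the black queen on b6.
King squares — a5: attacked by Rb5; b5: attacked by Qb6; b6: attacked by Rb5; a7: attacked by Qb6; b7: attacked by Qb6.
Legal moves for White: none.
In check with no legal moves → checkmate.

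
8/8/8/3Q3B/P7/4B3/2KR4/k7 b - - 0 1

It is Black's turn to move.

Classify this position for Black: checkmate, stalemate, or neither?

Black to move; black king on a1.
In check: no.
King squares — b1: attacked by Kc2; a2: attacked by Qd5; b2: attacked by Kc2.
Legal moves for Black: none.
Not in check and no legal moves → stalemate.

stalemate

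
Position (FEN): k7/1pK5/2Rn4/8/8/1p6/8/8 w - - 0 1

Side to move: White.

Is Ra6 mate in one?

no

After Ra6: black king on a8; in check: yes, from the white rook on a6.
Black has 1 legal reply: bxa6.
In check but a legal move exists → not checkmate.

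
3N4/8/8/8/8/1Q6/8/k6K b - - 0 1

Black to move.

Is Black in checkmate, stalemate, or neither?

Black to move; black king on a1.
In check: no.
King squares — b1: attacked by Qb3; a2: attacked by Qb3; b2: attacked by Qb3.
Legal moves for Black: none.
Not in check and no legal moves → stalemate.

stalemate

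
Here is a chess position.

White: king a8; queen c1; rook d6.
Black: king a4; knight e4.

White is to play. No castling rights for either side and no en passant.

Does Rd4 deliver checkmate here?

no

After Rd4: black king on a4; in check: yes, from the white rook on d4.
Black has 3 legal replies: Kb5, Ka5, Kb3.
In check but a legal move exists → not checkmate.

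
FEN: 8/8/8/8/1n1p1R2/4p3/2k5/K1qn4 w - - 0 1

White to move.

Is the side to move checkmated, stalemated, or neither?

White to move; white king on a1.
In check: yes, from the black queen on c1.
King squares — b1: attacked by Qc1; a2: attacked by Nb4; b2: attacked by Qc1.
Legal moves for White: none.
In check with no legal moves → checkmate.

checkmate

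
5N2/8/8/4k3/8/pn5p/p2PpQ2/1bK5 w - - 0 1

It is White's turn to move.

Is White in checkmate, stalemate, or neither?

White to move; white king on c1.
In check: yes, from the black knight on b3.
King squares — b1: attacked by Pa2; d1: attacked by Pe2; b2: attacked by Pa3; c2: attacked by Bb1; d2: own pawn.
Legal moves for White: none.
In check with no legal moves → checkmate.

checkmate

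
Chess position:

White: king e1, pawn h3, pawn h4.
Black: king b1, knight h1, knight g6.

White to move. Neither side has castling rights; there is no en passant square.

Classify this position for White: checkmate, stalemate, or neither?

neither

White to move; white king on e1.
In check: no.
Legal moves for White: Ke2, Kd2, Kf1, Kd1, h5.
White has 5 legal moves and is not in check → neither.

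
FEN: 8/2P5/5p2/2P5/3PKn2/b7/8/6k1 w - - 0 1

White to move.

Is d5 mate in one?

no

After d5: black king on g1; in check: no.
Black is not in check, so this cannot be checkmate.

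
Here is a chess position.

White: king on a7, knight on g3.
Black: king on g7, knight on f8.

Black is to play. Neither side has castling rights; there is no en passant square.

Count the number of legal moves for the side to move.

Black to move; king on g7.
In check: no.
Legal moves: Nh7, Nd7, Ng6, Ne6, Kh8, Kg8, Kh7, Kf7, Kh6, Kg6, Kf6.
Count: 11.

11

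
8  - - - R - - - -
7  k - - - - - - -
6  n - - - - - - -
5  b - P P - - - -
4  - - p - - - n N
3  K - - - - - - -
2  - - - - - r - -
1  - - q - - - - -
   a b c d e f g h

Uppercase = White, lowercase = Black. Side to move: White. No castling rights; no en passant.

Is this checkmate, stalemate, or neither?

White to move; white king on a3.
In check: yes, from the black queen on c1.
King squares — a2: attacked by Rf2; b2: attacked by Qc1; b3: attacked by Pc4; a4: available; b4: attacked by Ba5.
Legal moves for White: Ka4.
White is in check but has 1 legal move → neither.

neither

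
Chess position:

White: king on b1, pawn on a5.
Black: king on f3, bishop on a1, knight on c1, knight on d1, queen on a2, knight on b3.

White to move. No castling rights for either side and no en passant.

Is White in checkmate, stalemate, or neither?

White to move; white king on b1.
In check: yes, from the black queen on a2.
King squares — a1: attacked by Qa2; c1: attacked by Nb3; a2: attacked by Nc1; b2: attacked by Ba1; c2: attacked by Qa2.
Legal moves for White: none.
In check with no legal moves → checkmate.

checkmate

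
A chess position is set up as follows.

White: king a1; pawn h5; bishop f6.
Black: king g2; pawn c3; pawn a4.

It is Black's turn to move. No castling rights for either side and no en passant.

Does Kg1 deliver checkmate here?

After Kg1: white king on a1; in check: no.
White is not in check, so this cannot be checkmate.

no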